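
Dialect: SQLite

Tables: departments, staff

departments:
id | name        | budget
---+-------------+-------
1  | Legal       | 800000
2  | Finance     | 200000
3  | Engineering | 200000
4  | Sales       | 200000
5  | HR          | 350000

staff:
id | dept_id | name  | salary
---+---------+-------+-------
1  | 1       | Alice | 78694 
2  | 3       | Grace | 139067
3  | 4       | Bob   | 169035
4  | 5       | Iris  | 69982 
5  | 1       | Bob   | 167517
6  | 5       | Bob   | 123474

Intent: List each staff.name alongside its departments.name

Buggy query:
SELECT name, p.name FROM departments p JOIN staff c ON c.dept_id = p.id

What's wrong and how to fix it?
Bug: 'name' exists in both joined tables, so the database can't tell which one is meant

Fix: Prefix ambiguous columns with the table alias

Corrected query:
SELECT c.name, p.name FROM departments p JOIN staff c ON c.dept_id = p.id

Result:
name  | name       
------+------------
Alice | Legal      
Grace | Engineering
Bob   | Sales      
Iris  | HR         
Bob   | Legal      
Bob   | HR         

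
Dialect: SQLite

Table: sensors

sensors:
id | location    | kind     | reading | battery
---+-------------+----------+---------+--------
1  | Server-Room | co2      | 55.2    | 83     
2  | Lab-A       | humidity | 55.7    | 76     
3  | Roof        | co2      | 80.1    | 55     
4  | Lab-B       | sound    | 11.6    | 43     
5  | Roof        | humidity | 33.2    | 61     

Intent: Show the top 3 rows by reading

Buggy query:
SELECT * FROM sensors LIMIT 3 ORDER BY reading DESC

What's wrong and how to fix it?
Bug: ORDER BY cannot follow LIMIT; LIMIT is the final clause

Fix: Swap the clauses: ORDER BY first, then LIMIT

Corrected query:
SELECT * FROM sensors ORDER BY reading DESC LIMIT 3

Result:
id | location    | kind     | reading | battery
---+-------------+----------+---------+--------
3  | Roof        | co2      | 80.1    | 55     
2  | Lab-A       | humidity | 55.7    | 76     
1  | Server-Room | co2      | 55.2    | 83     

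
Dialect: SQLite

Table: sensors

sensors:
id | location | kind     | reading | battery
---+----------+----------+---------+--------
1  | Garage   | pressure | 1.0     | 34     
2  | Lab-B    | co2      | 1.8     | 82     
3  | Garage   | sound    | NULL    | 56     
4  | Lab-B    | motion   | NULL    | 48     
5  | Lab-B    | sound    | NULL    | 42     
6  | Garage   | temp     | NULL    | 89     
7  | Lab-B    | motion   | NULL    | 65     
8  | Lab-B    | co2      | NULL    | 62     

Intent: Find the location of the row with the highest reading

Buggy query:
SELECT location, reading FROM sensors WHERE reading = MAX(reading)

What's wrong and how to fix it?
Bug: MAX(reading) is an aggregate and cannot be used directly in WHERE

Fix: Wrap MAX in a scalar subquery so WHERE compares against a single value

Corrected query:
SELECT location, reading FROM sensors WHERE reading = (SELECT MAX(reading) FROM sensors)

Result:
location | reading
---------+--------
Lab-B    | 1.8    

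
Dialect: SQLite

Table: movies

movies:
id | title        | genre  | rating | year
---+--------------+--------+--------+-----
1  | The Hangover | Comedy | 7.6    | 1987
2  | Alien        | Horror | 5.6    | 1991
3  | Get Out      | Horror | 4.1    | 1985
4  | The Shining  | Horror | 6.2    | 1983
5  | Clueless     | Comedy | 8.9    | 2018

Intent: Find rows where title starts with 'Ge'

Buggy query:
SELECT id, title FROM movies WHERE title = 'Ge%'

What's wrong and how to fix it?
Bug: '=' compares the literal string including the % character; pattern matching needs LIKE

Fix: Use LIKE for wildcard pattern matching

Corrected query:
SELECT id, title FROM movies WHERE title LIKE 'Ge%'

Result:
id | title  
---+--------
3  | Get Out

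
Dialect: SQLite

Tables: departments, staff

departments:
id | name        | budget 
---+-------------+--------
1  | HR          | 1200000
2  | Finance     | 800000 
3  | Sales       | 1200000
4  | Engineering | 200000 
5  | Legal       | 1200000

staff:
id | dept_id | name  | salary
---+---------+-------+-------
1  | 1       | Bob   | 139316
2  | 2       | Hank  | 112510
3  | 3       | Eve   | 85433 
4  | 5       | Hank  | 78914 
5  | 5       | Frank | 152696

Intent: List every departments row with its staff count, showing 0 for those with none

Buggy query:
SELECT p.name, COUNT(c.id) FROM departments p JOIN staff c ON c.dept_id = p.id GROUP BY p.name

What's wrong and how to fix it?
Bug: INNER JOIN drops departments rows that have no matching staff rows

Fix: Switch to LEFT JOIN to retain unmatched parent rows

Corrected query:
SELECT p.name, COUNT(c.id) FROM departments p LEFT JOIN staff c ON c.dept_id = p.id GROUP BY p.name

Result:
name        | COUNT(c.id)
------------+------------
Engineering | 0          
Finance     | 1          
HR          | 1          
Legal       | 2          
Sales       | 1          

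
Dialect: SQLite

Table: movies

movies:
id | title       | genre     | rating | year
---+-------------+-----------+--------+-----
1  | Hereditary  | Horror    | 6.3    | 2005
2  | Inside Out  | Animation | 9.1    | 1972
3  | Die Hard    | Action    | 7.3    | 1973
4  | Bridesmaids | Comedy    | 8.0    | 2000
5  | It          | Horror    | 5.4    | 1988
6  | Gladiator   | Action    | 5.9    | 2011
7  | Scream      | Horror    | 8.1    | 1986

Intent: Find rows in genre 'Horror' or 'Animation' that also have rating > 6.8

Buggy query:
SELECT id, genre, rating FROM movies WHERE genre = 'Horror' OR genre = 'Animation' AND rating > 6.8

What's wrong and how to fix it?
Bug: AND binds tighter than OR, so this parses as genre = 'Horror' OR (genre = 'Animation' AND rating > 6.8)

Fix: Add parentheses around the OR so the AND applies to both alternatives

Corrected query:
SELECT id, genre, rating FROM movies WHERE (genre = 'Horror' OR genre = 'Animation') AND rating > 6.8

Result:
id | genre     | rating
---+-----------+-------
2  | Animation | 9.1   
7  | Horror    | 8.1   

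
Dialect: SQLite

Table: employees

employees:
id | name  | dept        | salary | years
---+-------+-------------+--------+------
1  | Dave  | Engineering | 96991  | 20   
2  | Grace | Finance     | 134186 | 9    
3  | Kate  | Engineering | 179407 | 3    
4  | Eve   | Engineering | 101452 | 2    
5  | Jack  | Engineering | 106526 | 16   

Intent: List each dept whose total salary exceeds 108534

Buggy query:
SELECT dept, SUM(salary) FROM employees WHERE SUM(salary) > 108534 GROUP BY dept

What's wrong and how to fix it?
Bug: SUM(salary) is an aggregate, but WHERE filters rows before aggregation

Fix: Move the aggregate condition to a HAVING clause

Corrected query:
SELECT dept, SUM(salary) FROM employees GROUP BY dept HAVING SUM(salary) > 108534

Result:
dept        | SUM(salary)
------------+------------
Engineering | 484376     
Finance     | 134186     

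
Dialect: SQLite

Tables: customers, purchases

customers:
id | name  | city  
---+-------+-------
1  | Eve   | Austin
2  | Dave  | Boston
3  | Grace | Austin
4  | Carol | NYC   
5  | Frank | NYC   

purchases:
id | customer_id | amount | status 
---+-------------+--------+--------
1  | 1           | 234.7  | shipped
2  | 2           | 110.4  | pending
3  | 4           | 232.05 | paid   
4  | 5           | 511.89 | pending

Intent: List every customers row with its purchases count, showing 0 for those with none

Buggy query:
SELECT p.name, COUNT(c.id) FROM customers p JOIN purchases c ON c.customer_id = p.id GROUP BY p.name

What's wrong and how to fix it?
Bug: INNER JOIN drops customers rows that have no matching purchases rows

Fix: Switch to LEFT JOIN to retain unmatched parent rows

Corrected query:
SELECT p.name, COUNT(c.id) FROM customers p LEFT JOIN purchases c ON c.customer_id = p.id GROUP BY p.name

Result:
name  | COUNT(c.id)
------+------------
Carol | 1          
Dave  | 1          
Eve   | 1          
Frank | 1          
Grace | 0          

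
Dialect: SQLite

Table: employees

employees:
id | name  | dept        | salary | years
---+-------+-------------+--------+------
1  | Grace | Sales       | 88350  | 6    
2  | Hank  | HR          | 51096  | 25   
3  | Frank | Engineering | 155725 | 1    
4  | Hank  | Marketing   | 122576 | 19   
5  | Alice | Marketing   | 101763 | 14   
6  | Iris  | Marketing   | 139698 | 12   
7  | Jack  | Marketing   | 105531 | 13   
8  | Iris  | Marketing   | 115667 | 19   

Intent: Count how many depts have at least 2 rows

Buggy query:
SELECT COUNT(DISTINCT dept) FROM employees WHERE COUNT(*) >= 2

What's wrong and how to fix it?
Bug: COUNT(*) cannot appear in WHERE; the per-group count doesn't exist yet

Fix: Use a subquery that GROUPs and filters with HAVING, then count its rows

Corrected query:
SELECT COUNT(*) FROM (SELECT dept FROM employees GROUP BY dept HAVING COUNT(*) >= 2)

Result:
COUNT(*)
--------
1       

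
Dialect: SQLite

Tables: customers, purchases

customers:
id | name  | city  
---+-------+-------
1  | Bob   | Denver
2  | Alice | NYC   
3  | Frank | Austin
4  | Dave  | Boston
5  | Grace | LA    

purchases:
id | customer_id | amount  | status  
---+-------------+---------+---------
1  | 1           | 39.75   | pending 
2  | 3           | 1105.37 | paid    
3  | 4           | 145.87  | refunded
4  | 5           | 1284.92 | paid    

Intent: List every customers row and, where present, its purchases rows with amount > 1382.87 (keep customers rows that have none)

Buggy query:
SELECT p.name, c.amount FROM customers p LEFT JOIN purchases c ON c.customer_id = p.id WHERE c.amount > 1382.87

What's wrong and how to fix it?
Bug: Filtering c.amount in WHERE discards the NULL rows produced by LEFT JOIN, turning it into an inner join

Fix: Put 'c.amount > 1382.87' in the JOIN's ON clause instead of WHERE

Corrected query:
SELECT p.name, c.amount FROM customers p LEFT JOIN purchases c ON c.customer_id = p.id AND c.amount > 1382.87

Result:
name  | amount
------+-------
Bob   | NULL  
Alice | NULL  
Frank | NULL  
Dave  | NULL  
Grace | NULL  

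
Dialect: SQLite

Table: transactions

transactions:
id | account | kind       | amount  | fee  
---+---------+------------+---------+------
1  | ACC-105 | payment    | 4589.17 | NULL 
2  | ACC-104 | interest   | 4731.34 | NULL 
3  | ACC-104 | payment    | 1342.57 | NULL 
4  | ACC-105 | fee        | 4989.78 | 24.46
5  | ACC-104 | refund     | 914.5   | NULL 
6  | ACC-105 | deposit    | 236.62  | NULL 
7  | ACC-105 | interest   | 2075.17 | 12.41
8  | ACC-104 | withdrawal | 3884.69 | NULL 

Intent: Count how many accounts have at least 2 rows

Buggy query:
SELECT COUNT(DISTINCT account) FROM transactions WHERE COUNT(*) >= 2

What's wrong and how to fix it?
Bug: COUNT(*) cannot appear in WHERE; the per-group count doesn't exist yet

Fix: Use a subquery that GROUPs and filters with HAVING, then count its rows

Corrected query:
SELECT COUNT(*) FROM (SELECT account FROM transactions GROUP BY account HAVING COUNT(*) >= 2)

Result:
COUNT(*)
--------
2       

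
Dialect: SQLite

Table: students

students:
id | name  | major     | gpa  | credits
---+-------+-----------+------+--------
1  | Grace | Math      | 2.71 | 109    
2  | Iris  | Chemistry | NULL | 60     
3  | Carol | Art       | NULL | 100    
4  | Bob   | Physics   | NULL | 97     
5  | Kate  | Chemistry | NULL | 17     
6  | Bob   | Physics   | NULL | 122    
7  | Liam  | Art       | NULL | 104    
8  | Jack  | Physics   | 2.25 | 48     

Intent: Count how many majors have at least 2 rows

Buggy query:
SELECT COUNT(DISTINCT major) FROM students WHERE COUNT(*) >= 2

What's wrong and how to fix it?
Bug: WHERE filters individual rows, not groups, so a group-level COUNT is invalid there

Fix: Group first with HAVING COUNT(*) >= 2, then COUNT the resulting groups

Corrected query:
SELECT COUNT(*) FROM (SELECT major FROM students GROUP BY major HAVING COUNT(*) >= 2)

Result:
COUNT(*)
--------
3       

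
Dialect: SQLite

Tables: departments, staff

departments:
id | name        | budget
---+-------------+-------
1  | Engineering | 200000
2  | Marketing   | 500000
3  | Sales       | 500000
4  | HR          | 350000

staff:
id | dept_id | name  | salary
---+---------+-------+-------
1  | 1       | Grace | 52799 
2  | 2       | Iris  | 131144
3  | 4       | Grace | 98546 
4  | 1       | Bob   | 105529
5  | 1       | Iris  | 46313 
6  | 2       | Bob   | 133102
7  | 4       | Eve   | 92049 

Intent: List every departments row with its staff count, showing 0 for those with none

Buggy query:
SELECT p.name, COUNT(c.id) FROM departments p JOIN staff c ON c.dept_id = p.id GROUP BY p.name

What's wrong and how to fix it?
Bug: INNER JOIN drops departments rows that have no matching staff rows

Fix: Switch to LEFT JOIN to retain unmatched parent rows

Corrected query:
SELECT p.name, COUNT(c.id) FROM departments p LEFT JOIN staff c ON c.dept_id = p.id GROUP BY p.name

Result:
name        | COUNT(c.id)
------------+------------
Engineering | 3          
HR          | 2          
Marketing   | 2          
Sales       | 0          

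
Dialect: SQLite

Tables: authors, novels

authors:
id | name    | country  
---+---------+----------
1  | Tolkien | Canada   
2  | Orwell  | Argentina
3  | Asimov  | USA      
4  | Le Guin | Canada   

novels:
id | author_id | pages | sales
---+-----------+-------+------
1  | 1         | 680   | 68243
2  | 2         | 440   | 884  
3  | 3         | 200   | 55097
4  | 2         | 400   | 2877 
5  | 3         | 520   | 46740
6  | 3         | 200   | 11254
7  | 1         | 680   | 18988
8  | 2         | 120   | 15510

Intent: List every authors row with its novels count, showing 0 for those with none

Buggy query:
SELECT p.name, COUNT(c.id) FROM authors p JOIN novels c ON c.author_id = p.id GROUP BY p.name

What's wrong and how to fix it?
Bug: INNER JOIN drops authors rows that have no matching novels rows

Fix: Switch to LEFT JOIN to retain unmatched parent rows

Corrected query:
SELECT p.name, COUNT(c.id) FROM authors p LEFT JOIN novels c ON c.author_id = p.id GROUP BY p.name

Result:
name    | COUNT(c.id)
--------+------------
Asimov  | 3          
Le Guin | 0          
Orwell  | 3          
Tolkien | 2          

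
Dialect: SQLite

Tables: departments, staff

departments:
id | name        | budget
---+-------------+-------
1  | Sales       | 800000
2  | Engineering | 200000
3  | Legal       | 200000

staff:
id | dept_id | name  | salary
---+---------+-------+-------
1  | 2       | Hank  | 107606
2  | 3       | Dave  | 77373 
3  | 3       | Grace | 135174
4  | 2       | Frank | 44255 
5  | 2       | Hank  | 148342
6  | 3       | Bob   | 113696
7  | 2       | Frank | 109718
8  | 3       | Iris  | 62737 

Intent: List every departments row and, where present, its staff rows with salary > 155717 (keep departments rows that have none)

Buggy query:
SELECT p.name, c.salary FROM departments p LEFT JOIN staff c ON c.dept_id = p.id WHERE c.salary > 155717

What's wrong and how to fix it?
Bug: Filtering c.salary in WHERE discards the NULL rows produced by LEFT JOIN, turning it into an inner join

Fix: Move the right-table condition into the ON clause so unmatched parents are kept

Corrected query:
SELECT p.name, c.salary FROM departments p LEFT JOIN staff c ON c.dept_id = p.id AND c.salary > 155717

Result:
name        | salary
------------+-------
Sales       | NULL  
Engineering | NULL  
Legal       | NULL  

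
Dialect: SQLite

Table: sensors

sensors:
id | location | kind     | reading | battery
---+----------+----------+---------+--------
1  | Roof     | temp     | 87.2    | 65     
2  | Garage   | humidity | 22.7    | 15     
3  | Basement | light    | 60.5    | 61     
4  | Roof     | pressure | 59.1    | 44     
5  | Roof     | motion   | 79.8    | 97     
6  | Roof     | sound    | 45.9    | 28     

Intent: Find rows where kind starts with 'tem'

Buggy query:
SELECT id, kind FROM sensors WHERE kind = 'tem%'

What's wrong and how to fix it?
Bug: '=' compares the literal string including the % character; pattern matching needs LIKE

Fix: Use LIKE for wildcard pattern matching

Corrected query:
SELECT id, kind FROM sensors WHERE kind LIKE 'tem%'

Result:
id | kind
---+-----
1  | temp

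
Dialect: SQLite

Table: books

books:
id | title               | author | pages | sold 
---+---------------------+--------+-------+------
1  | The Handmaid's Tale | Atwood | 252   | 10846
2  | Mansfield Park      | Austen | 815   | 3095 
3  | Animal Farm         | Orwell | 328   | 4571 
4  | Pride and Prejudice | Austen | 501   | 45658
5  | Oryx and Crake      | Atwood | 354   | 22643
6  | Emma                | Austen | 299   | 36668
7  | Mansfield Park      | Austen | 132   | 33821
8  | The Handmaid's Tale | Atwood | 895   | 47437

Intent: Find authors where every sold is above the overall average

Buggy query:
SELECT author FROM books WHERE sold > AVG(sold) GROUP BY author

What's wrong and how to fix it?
Bug: AVG() is an aggregate; it can't sit directly in WHERE

Fix: Use a subquery for AVG and a HAVING MIN(...) filter so the condition holds for every row in the group

Corrected query:
SELECT author FROM books GROUP BY author HAVING MIN(sold) > (SELECT AVG(sold) FROM books)

Result:
(no rows)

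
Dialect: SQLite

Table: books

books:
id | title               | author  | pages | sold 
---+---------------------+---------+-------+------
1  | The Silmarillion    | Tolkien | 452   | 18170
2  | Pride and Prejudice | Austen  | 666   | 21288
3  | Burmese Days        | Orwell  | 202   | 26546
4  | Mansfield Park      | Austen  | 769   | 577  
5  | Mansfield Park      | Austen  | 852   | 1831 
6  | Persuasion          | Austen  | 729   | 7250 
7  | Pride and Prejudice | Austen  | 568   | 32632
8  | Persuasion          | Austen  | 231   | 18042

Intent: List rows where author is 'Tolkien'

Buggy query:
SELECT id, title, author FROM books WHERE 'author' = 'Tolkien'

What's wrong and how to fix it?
Bug: 'author' in single quotes is a string literal, not the column; the comparison is literal-vs-literal and never true

Fix: Reference the column as author without single quotes

Corrected query:
SELECT id, title, author FROM books WHERE author = 'Tolkien'

Result:
id | title            | author 
---+------------------+--------
1  | The Silmarillion | Tolkien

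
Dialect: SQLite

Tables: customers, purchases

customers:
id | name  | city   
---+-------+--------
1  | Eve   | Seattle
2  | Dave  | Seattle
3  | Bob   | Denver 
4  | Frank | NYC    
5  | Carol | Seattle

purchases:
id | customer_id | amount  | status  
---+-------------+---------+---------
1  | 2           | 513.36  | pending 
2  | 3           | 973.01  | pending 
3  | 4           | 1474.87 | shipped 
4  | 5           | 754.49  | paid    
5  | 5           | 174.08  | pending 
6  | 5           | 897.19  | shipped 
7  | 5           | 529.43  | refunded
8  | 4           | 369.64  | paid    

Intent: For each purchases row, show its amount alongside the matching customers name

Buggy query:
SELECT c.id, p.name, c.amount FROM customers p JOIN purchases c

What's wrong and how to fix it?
Bug: Missing join condition: each purchases row is matched to all customers rows instead of just its own

Fix: Specify the join condition linking the foreign key to the parent id

Corrected query:
SELECT c.id, p.name, c.amount FROM customers p JOIN purchases c ON c.customer_id = p.id

Result:
id | name  | amount 
---+-------+--------
1  | Dave  | 513.36 
2  | Bob   | 973.01 
3  | Frank | 1474.87
4  | Carol | 754.49 
5  | Carol | 174.08 
6  | Carol | 897.19 
7  | Carol | 529.43 
8  | Frank | 369.64 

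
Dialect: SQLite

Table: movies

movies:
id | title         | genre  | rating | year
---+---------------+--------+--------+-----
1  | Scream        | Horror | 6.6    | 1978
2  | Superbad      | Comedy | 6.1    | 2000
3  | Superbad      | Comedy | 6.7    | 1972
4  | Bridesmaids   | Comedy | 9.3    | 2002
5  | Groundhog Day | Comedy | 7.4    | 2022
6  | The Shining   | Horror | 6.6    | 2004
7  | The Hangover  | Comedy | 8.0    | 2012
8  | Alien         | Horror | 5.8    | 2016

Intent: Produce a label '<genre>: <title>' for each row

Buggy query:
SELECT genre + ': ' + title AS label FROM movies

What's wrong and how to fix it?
Bug: SQLite uses || for string concatenation; + coerces text to numbers (yielding 0)

Fix: Replace + with || to concatenate text

Corrected query:
SELECT genre || ': ' || title AS label FROM movies

Result:
label                
---------------------
Horror: Scream       
Comedy: Superbad     
Comedy: Superbad     
Comedy: Bridesmaids  
Comedy: Groundhog Day
Horror: The Shining  
Comedy: The Hangover 
Horror: Alien        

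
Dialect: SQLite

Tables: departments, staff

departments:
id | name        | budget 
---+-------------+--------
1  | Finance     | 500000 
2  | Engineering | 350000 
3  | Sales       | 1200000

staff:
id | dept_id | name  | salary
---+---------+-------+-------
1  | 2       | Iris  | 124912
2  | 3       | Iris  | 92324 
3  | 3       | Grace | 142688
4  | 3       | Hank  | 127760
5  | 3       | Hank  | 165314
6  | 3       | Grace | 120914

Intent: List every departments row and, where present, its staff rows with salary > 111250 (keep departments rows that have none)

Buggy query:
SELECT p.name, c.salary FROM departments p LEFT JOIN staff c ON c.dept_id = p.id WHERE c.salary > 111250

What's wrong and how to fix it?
Bug: Filtering c.salary in WHERE discards the NULL rows produced by LEFT JOIN, turning it into an inner join

Fix: Move the right-table condition into the ON clause so unmatched parents are kept

Corrected query:
SELECT p.name, c.salary FROM departments p LEFT JOIN staff c ON c.dept_id = p.id AND c.salary > 111250

Result:
name        | salary
------------+-------
Finance     | NULL  
Engineering | 124912
Sales       | 120914
Sales       | 127760
Sales       | 142688
Sales       | 165314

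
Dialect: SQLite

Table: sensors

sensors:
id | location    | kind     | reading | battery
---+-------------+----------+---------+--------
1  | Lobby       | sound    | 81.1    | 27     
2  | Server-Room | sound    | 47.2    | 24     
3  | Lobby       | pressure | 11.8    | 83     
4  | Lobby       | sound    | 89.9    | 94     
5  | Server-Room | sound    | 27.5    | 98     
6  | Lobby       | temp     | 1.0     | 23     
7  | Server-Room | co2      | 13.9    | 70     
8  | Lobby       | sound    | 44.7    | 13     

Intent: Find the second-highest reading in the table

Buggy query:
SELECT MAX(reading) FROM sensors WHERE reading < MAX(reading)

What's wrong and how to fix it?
Bug: MAX(reading) on the right of the comparison is an aggregate-in-WHERE error

Fix: Put the inner MAX in a scalar subquery

Corrected query:
SELECT MAX(reading) FROM sensors WHERE reading < (SELECT MAX(reading) FROM sensors)

Result:
MAX(reading)
------------
81.1        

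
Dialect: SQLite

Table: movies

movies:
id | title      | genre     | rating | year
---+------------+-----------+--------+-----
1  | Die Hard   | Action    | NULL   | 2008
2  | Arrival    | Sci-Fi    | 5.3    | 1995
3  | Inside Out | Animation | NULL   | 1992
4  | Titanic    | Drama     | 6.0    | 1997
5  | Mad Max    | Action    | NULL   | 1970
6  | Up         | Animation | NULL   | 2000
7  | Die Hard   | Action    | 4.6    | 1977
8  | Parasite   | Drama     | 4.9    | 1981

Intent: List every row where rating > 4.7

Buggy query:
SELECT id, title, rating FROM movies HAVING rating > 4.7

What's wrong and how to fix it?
Bug: HAVING filters the output of aggregation, but this query has no GROUP BY and no aggregate functions, so SQLite rejects it (HAVING clause on a non-aggregate query); the condition here is per row

Fix: Use WHERE for row-level filtering

Corrected query:
SELECT id, title, rating FROM movies WHERE rating > 4.7

Result:
id | title    | rating
---+----------+-------
2  | Arrival  | 5.3   
4  | Titanic  | 6     
8  | Parasite | 4.9   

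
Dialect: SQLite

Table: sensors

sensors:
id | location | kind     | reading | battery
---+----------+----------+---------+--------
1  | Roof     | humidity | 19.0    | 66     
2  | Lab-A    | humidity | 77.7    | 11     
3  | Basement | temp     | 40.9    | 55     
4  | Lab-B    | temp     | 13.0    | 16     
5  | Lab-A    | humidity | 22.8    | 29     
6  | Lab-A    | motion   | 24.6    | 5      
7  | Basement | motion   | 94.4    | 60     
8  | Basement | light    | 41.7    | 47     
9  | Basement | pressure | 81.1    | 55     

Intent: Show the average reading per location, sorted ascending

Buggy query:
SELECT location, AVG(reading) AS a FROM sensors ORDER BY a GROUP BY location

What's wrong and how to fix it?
Bug: GROUP BY must precede ORDER BY

Fix: Move ORDER BY to the end, after GROUP BY

Corrected query:
SELECT location, AVG(reading) AS a FROM sensors GROUP BY location ORDER BY a

Result:
location | a     
---------+-------
Lab-B    | 13    
Roof     | 19    
Lab-A    | 41.7  
Basement | 64.525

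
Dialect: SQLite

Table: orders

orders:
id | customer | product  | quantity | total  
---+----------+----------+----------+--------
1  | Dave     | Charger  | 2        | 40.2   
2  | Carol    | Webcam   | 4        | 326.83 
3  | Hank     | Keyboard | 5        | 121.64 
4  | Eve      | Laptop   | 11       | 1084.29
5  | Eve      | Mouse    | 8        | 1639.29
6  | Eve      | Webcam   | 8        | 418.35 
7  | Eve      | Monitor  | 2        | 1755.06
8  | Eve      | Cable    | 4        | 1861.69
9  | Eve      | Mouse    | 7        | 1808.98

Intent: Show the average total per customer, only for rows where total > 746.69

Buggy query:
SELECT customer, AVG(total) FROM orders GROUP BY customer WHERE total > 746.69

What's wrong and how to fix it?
Bug: WHERE cannot follow GROUP BY

Fix: Move the WHERE clause before GROUP BY

Corrected query:
SELECT customer, AVG(total) FROM orders WHERE total > 746.69 GROUP BY customer

Result:
customer | AVG(total)
---------+-----------
Eve      | 1629.862  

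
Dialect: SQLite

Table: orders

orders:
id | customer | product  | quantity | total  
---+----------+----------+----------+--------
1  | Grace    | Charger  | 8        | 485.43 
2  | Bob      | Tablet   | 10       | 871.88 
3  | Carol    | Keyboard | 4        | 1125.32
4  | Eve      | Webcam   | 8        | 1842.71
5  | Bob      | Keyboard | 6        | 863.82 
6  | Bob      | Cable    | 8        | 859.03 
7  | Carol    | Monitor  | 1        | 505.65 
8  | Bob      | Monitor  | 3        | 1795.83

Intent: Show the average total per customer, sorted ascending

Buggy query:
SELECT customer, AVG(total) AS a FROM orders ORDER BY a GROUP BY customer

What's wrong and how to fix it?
Bug: ORDER BY appears before GROUP BY; SQL clause order requires GROUP BY first

Fix: Reorder: SELECT … FROM … GROUP BY … ORDER BY …

Corrected query:
SELECT customer, AVG(total) AS a FROM orders GROUP BY customer ORDER BY a

Result:
customer | a      
---------+--------
Grace    | 485.43 
Carol    | 815.485
Bob      | 1097.64
Eve      | 1842.71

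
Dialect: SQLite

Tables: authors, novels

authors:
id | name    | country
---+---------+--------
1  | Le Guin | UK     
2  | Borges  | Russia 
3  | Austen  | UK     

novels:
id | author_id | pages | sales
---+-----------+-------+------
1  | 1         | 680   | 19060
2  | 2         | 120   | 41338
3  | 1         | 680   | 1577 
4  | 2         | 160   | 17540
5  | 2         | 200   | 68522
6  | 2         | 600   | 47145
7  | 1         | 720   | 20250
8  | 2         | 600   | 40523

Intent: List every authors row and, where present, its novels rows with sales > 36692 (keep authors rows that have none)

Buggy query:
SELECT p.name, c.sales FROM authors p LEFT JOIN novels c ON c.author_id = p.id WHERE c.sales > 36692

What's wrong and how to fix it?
Bug: Filtering c.sales in WHERE discards the NULL rows produced by LEFT JOIN, turning it into an inner join

Fix: Move the right-table condition into the ON clause so unmatched parents are kept

Corrected query:
SELECT p.name, c.sales FROM authors p LEFT JOIN novels c ON c.author_id = p.id AND c.sales > 36692

Result:
name    | sales
--------+------
Le Guin | NULL 
Borges  | 40523
Borges  | 41338
Borges  | 47145
Borges  | 68522
Austen  | NULL 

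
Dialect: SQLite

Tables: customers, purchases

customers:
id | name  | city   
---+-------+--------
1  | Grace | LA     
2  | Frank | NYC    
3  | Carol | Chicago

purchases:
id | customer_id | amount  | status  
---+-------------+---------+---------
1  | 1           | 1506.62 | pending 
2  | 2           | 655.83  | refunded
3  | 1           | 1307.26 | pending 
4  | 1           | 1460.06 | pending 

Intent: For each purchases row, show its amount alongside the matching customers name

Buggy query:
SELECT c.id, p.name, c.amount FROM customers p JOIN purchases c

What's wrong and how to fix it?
Bug: JOIN with no ON clause produces a cartesian product; every purchases row pairs with every customers row

Fix: Specify the join condition linking the foreign key to the parent id

Corrected query:
SELECT c.id, p.name, c.amount FROM customers p JOIN purchases c ON c.customer_id = p.id

Result:
id | name  | amount 
---+-------+--------
1  | Grace | 1506.62
2  | Frank | 655.83 
3  | Grace | 1307.26
4  | Grace | 1460.06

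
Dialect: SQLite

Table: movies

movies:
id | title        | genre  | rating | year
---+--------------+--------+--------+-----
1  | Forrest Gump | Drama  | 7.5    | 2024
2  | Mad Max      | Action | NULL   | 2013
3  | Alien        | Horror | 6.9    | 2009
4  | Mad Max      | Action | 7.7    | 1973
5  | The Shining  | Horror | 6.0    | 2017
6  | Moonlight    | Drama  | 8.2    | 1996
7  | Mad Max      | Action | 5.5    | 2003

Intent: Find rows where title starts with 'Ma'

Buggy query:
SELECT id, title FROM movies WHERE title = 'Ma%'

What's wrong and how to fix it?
Bug: '=' compares the literal string including the % character; pattern matching needs LIKE

Fix: Replace '=' with LIKE so 'Ma%' is treated as a pattern

Corrected query:
SELECT id, title FROM movies WHERE title LIKE 'Ma%'

Result:
id | title  
---+--------
2  | Mad Max
4  | Mad Max
7  | Mad Max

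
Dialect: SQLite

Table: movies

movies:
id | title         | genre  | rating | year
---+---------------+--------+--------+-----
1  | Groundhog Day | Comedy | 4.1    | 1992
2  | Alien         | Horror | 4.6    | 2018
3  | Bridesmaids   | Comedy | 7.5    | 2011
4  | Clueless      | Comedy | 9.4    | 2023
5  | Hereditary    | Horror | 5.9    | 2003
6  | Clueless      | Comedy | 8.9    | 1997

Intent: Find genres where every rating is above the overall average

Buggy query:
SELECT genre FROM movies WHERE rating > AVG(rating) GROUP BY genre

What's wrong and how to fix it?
Bug: WHERE evaluates per row before aggregation, so AVG() is unavailable

Fix: Compute the overall average in a scalar subquery and compare each group's MIN against it in HAVING

Corrected query:
SELECT genre FROM movies GROUP BY genre HAVING MIN(rating) > (SELECT AVG(rating) FROM movies)

Result:
(no rows)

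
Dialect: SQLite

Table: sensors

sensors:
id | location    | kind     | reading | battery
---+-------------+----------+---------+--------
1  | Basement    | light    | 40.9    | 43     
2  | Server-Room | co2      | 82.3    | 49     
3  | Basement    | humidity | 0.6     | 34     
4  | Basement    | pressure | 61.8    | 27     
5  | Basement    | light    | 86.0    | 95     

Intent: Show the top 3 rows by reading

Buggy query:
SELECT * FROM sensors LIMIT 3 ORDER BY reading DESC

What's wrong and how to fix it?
Bug: LIMIT must come after ORDER BY

Fix: Swap the clauses: ORDER BY first, then LIMIT

Corrected query:
SELECT * FROM sensors ORDER BY reading DESC LIMIT 3

Result:
id | location    | kind     | reading | battery
---+-------------+----------+---------+--------
5  | Basement    | light    | 86      | 95     
2  | Server-Room | co2      | 82.3    | 49     
4  | Basement    | pressure | 61.8    | 27     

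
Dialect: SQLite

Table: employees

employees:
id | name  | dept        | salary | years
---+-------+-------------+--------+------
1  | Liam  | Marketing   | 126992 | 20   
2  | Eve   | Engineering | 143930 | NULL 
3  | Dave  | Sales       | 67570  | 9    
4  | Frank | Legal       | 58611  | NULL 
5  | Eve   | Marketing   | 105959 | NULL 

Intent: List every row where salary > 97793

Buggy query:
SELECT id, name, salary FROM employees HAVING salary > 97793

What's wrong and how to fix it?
Bug: HAVING filters the output of aggregation, but this query has no GROUP BY and no aggregate functions, so SQLite rejects it (HAVING clause on a non-aggregate query); the condition here is per row

Fix: Replace HAVING with WHERE since the condition applies to individual rows

Corrected query:
SELECT id, name, salary FROM employees WHERE salary > 97793

Result:
id | name | salary
---+------+-------
1  | Liam | 126992
2  | Eve  | 143930
5  | Eve  | 105959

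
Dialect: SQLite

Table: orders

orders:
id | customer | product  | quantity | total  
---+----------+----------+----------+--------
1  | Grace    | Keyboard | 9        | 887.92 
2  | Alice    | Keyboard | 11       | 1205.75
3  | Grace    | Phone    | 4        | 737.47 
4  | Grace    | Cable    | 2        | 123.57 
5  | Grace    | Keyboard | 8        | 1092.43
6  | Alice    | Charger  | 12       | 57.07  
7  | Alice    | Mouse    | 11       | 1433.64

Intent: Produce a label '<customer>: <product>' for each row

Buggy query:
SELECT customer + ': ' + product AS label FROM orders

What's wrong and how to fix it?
Bug: '+' is numeric addition; on text columns SQLite converts them to 0 instead of concatenating

Fix: Use the || operator for string concatenation

Corrected query:
SELECT customer || ': ' || product AS label FROM orders

Result:
label          
---------------
Grace: Keyboard
Alice: Keyboard
Grace: Phone   
Grace: Cable   
Grace: Keyboard
Alice: Charger 
Alice: Mouse   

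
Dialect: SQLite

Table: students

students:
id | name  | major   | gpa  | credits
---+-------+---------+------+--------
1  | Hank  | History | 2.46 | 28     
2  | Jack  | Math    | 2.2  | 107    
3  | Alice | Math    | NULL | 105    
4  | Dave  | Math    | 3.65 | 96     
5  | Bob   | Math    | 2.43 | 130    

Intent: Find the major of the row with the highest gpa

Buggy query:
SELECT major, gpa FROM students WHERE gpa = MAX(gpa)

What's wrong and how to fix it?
Bug: WHERE is evaluated per row; an aggregate over the whole table isn't defined there

Fix: Wrap MAX in a scalar subquery so WHERE compares against a single value

Corrected query:
SELECT major, gpa FROM students WHERE gpa = (SELECT MAX(gpa) FROM students)

Result:
major | gpa 
------+-----
Math  | 3.65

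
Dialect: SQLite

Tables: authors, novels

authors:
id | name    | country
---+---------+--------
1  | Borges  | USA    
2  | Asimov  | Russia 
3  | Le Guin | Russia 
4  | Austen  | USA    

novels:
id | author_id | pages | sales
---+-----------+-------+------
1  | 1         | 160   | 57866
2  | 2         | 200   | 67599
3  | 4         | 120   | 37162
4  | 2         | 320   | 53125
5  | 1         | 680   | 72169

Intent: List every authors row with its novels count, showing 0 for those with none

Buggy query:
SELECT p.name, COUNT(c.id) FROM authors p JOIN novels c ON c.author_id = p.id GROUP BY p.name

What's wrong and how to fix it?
Bug: An inner join excludes parents with zero children

Fix: Use LEFT JOIN so parents without children still appear (COUNT(c.id) gives 0)

Corrected query:
SELECT p.name, COUNT(c.id) FROM authors p LEFT JOIN novels c ON c.author_id = p.id GROUP BY p.name

Result:
name    | COUNT(c.id)
--------+------------
Asimov  | 2          
Austen  | 1          
Borges  | 2          
Le Guin | 0          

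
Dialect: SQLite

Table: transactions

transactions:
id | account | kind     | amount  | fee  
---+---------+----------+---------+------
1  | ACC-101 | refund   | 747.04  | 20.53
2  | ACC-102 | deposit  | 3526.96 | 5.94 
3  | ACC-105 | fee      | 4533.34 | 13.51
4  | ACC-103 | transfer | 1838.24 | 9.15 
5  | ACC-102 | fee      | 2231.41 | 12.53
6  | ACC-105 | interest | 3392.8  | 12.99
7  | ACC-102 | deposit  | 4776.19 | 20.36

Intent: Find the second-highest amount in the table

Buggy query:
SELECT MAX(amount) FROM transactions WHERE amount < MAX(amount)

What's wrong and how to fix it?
Bug: MAX(amount) on the right of the comparison is an aggregate-in-WHERE error

Fix: Put the inner MAX in a scalar subquery

Corrected query:
SELECT MAX(amount) FROM transactions WHERE amount < (SELECT MAX(amount) FROM transactions)

Result:
MAX(amount)
-----------
4533.34    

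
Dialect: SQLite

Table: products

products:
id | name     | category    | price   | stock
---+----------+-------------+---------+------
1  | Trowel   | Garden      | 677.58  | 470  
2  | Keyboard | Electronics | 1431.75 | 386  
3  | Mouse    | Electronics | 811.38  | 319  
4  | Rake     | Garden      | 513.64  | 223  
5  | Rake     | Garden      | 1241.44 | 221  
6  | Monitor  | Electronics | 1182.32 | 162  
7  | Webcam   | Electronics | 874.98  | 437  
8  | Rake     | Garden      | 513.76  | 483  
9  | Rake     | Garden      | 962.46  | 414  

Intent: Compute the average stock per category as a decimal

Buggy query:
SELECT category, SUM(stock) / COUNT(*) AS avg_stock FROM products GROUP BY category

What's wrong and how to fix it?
Bug: Both operands are integers, so '/' performs integer division and truncates

Fix: Cast one side to REAL so the division keeps the fractional part

Corrected query:
SELECT category, SUM(stock) * 1.0 / COUNT(*) AS avg_stock FROM products GROUP BY category

Result:
category    | avg_stock
------------+----------
Electronics | 326      
Garden      | 362.2    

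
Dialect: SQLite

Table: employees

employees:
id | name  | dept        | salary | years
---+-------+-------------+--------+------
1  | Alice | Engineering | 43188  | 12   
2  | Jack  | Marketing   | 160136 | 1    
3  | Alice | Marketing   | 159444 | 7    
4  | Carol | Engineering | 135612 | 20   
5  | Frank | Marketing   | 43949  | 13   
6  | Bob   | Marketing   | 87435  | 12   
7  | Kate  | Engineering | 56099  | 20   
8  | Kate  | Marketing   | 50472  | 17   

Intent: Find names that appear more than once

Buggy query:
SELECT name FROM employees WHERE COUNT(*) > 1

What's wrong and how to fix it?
Bug: COUNT(*) is an aggregate and cannot be used in WHERE

Fix: Group first, then use HAVING for the count condition

Corrected query:
SELECT name FROM employees GROUP BY name HAVING COUNT(*) > 1

Result:
name 
-----
Alice
Kate 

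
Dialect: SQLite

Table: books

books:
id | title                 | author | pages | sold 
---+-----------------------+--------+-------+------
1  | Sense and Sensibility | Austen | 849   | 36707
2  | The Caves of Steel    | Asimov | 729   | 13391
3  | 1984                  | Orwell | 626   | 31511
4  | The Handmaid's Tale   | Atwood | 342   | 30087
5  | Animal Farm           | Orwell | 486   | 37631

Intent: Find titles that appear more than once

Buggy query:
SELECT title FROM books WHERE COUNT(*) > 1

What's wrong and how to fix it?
Bug: COUNT(*) is an aggregate and cannot be used in WHERE

Fix: GROUP BY title, then filter groups with HAVING COUNT(*) > 1

Corrected query:
SELECT title FROM books GROUP BY title HAVING COUNT(*) > 1

Result:
(no rows)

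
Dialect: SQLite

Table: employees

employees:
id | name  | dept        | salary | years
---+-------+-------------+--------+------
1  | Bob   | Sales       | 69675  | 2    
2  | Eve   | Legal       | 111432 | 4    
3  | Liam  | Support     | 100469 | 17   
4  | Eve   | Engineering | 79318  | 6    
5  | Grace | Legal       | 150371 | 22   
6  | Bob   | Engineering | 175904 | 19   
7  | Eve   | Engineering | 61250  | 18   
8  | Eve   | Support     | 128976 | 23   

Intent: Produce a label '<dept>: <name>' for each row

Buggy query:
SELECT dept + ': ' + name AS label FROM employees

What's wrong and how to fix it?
Bug: '+' is numeric addition; on text columns SQLite converts them to 0 instead of concatenating

Fix: Use the || operator for string concatenation

Corrected query:
SELECT dept || ': ' || name AS label FROM employees

Result:
label           
----------------
Sales: Bob      
Legal: Eve      
Support: Liam   
Engineering: Eve
Legal: Grace    
Engineering: Bob
Engineering: Eve
Support: Eve    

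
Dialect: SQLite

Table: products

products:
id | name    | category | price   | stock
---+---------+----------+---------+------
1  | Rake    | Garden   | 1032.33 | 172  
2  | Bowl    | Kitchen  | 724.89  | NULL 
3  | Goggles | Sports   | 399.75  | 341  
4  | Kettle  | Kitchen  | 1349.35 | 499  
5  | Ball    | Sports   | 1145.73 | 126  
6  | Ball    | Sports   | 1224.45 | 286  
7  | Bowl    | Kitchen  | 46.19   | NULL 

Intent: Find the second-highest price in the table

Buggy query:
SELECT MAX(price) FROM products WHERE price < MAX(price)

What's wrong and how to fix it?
Bug: The inner MAX is an aggregate inside WHERE, which is not allowed

Fix: Compute the overall MAX in a subquery, then take MAX of rows below it

Corrected query:
SELECT MAX(price) FROM products WHERE price < (SELECT MAX(price) FROM products)

Result:
MAX(price)
----------
1224.45   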